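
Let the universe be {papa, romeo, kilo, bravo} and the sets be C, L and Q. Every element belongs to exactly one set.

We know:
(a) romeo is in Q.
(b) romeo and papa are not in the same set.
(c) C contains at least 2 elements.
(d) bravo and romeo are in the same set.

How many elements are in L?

0

From (a): romeo ∈ Q.
(b): papa ∉ Q.
(d): bravo matches romeo: bravo ∉ C.
(d): bravo matches romeo: bravo ∉ L.
(d): bravo matches romeo: bravo ∈ Q.
(c): only 2 candidates remain for C, so all are in.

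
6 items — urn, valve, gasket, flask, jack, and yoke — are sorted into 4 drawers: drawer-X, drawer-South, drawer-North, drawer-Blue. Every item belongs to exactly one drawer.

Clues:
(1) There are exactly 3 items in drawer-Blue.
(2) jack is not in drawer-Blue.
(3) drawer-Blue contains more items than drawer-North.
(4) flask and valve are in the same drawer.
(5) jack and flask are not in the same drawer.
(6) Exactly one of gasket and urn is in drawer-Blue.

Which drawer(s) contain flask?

flask: drawer-Blue

From (2): jack ∉ drawer-Blue.
Suppose flask ∈ drawer-X: no assignment then satisfies all the clues, so flask ∉ drawer-X.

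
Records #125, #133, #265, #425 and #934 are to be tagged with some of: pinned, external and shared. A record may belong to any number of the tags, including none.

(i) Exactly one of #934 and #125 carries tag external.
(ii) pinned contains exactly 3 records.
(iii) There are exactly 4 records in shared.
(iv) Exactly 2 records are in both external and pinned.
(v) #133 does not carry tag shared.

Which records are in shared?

From (v): #133 ∉ shared.
(iii): only 4 candidates remain for shared, so all are in.

shared = {#125, #265, #425, #934}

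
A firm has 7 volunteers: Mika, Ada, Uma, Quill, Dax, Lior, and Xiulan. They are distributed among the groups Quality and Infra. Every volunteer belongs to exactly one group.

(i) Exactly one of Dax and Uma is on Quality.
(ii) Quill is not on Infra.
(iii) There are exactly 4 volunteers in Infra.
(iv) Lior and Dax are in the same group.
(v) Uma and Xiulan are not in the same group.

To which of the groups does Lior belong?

From (ii): Quill ∉ Infra.
Only one group left: Quill ∈ Quality.
Suppose Lior ∈ Quality: no assignment then satisfies all the clues, so Lior ∉ Quality.

Lior: Infra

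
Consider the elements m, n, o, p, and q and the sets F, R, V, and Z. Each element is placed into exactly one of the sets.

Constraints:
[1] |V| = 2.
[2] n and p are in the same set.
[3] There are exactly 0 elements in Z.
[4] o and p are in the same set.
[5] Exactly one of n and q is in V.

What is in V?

V = {m, q}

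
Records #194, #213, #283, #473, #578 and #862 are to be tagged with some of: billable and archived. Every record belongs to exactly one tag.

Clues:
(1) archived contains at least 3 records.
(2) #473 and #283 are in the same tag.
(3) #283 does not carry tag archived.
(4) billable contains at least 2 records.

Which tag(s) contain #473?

From (3): #283 ∉ archived.
(2): #473 matches #283: #473 ∉ archived.
Only one tag left: #283 ∈ billable.
Only one tag left: #473 ∈ billable.

#473: billable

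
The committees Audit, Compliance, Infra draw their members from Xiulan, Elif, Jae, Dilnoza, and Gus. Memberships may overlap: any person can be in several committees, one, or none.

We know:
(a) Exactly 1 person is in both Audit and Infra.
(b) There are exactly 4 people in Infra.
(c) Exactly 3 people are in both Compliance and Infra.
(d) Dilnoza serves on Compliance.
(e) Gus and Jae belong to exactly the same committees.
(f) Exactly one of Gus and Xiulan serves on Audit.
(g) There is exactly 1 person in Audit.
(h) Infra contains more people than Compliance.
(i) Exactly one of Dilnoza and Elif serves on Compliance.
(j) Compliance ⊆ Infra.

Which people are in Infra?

From (d): Dilnoza ∈ Compliance.
(i) (exactly one): Elif ∉ Compliance.
(j) with Dilnoza ∈ Compliance: Dilnoza ∈ Infra.
Suppose Xiulan ∉ Infra: no assignment then satisfies all the clues, so Xiulan ∈ Infra.

Infra = {Dilnoza, Gus, Jae, Xiulan}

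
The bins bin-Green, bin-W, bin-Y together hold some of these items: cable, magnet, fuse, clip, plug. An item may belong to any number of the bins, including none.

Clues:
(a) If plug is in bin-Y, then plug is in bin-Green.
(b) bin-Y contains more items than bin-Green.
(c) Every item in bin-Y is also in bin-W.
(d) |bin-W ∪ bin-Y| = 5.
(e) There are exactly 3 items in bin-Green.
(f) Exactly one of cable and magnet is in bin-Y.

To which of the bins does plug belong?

plug: bin-Green, bin-W, bin-Y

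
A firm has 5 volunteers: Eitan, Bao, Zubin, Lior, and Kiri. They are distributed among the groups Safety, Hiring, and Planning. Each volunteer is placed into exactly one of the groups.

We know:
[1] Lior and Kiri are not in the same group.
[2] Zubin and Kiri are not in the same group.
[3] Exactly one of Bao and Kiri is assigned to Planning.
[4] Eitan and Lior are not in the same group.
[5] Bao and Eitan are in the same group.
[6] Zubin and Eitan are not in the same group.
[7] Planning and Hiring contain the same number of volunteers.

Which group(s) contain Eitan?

Eitan: Planning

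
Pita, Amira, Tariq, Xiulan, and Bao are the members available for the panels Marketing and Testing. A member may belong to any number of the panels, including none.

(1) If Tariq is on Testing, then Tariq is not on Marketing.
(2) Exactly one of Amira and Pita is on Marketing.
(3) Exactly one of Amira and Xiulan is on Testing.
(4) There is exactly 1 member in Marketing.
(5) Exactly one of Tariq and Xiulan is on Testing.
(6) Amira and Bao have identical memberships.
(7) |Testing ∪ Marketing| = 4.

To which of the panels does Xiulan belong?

Xiulan: none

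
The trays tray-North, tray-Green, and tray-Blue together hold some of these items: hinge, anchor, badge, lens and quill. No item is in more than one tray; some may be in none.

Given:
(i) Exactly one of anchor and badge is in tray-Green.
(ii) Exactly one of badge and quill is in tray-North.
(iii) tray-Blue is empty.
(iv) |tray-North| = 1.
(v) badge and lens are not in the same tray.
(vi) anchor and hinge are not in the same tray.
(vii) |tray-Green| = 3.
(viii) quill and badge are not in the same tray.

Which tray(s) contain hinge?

hinge: none

(iii): tray-Blue already has 0, so the rest are out.
Suppose hinge ∈ tray-North: no assignment then satisfies all the clues, so hinge ∉ tray-North.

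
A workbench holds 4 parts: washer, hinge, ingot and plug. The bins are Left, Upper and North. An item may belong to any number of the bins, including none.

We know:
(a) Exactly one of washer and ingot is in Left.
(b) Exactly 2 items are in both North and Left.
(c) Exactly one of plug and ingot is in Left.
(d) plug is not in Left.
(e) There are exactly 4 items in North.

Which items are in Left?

From (d): plug ∉ Left.
(c) (exactly one): ingot ∈ Left.
(e): only 4 candidates remain for North, so all are in.
(a) (exactly one): washer ∉ Left.
Suppose hinge ∉ Left: no assignment then satisfies all the clues, so hinge ∈ Left.

Left = {hinge, ingot}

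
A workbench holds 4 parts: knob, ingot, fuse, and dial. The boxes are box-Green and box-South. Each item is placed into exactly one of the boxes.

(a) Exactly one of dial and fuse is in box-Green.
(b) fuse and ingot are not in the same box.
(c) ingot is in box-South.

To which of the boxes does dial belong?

From (c): ingot ∈ box-South.
(b): fuse ∉ box-South.
Only one box left: fuse ∈ box-Green.
(a) (exactly one): dial ∉ box-Green.
Only one box left: dial ∈ box-South.

dial: box-South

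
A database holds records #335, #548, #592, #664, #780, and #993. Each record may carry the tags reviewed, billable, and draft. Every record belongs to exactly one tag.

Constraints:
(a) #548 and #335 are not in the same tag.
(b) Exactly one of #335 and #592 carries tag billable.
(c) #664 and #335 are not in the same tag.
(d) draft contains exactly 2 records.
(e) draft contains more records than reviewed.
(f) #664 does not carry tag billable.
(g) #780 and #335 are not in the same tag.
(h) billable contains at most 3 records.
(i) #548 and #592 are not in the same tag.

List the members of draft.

draft = {#548, #664}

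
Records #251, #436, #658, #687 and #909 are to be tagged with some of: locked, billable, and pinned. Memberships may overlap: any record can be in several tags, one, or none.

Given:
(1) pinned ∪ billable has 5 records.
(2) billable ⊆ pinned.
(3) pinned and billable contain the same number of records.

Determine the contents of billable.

billable = {#251, #436, #658, #687, #909}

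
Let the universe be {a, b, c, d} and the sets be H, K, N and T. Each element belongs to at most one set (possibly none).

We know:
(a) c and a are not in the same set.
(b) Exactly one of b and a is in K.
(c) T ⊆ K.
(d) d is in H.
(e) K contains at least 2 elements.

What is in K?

K = {b, c}

From (d): d ∈ H.
Suppose a ∈ K: no assignment then satisfies all the clues, so a ∉ K.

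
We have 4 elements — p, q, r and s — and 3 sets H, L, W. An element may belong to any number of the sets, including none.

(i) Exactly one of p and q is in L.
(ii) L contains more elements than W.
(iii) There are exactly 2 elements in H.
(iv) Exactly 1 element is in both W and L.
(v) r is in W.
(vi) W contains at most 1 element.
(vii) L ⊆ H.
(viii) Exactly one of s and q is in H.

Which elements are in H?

H = {q, r}

From (v): r ∈ W.
(vi): W already has 1, so the rest are out.
Suppose p ∈ H: no assignment then satisfies all the clues, so p ∉ H.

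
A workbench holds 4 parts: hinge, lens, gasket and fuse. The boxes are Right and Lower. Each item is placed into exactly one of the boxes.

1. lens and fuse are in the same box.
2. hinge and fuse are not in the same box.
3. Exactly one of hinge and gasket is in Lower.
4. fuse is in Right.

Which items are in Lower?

Lower = {hinge}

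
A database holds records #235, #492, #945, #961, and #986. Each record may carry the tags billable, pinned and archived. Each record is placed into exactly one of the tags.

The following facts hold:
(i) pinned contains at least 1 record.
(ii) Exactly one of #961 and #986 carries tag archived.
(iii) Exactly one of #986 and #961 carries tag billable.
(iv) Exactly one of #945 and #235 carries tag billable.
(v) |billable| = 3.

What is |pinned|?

1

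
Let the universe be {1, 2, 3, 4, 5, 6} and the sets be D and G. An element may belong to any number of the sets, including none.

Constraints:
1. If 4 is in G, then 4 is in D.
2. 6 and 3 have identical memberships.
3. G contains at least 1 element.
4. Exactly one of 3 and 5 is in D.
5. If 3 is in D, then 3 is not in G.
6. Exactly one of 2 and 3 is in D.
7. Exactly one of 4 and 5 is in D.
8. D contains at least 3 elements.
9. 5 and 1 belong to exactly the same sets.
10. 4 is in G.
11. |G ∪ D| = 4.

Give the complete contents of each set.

D = {3, 4, 6}; G = {2, 4}

From (10): 4 ∈ G.
(1): 4 ∈ D.
(7) (exactly one): 5 ∉ D.
(9): 1 matches 5: 1 ∉ D.
(4) (exactly one): 3 ∈ D.
(5): 3 ∉ G.
(6) (exactly one): 2 ∉ D.
(8): only 3 candidates remain for D, so all are in.
(2): 6 matches 3: 6 ∉ G.
Suppose 1 ∈ G: no assignment then satisfies all the clues, so 1 ∉ G.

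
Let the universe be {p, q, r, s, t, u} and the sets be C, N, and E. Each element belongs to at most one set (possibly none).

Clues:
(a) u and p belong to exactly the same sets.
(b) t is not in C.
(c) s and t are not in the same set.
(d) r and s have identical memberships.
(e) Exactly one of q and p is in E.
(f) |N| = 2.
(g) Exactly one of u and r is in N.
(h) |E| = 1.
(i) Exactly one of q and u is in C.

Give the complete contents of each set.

From (b): t ∉ C.
Suppose p ∉ C: no assignment then satisfies all the clues, so p ∈ C.

C = {p, u}; N = {r, s}; E = {q}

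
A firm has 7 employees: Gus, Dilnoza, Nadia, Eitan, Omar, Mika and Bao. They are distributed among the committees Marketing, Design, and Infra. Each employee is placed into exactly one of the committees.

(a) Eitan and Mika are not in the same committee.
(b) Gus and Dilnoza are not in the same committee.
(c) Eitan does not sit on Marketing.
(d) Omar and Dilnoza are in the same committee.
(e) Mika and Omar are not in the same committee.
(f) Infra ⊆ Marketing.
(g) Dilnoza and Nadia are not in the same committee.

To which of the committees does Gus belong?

Gus: Marketing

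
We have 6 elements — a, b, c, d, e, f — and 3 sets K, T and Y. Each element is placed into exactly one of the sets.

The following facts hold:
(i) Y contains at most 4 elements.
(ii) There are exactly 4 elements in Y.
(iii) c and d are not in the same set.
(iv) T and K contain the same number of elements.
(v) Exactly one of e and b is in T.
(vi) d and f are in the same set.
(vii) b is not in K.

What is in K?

K = {c}

From (vii): b ∉ K.
Suppose a ∈ K: no assignment then satisfies all the clues, so a ∉ K.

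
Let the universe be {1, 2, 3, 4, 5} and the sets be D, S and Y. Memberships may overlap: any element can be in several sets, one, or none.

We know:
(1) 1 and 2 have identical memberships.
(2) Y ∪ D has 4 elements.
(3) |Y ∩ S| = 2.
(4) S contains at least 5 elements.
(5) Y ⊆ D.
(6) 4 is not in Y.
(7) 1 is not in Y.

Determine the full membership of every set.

From (6): 4 ∉ Y.
From (7): 1 ∉ Y.
(1): 2 matches 1: 2 ∉ Y.
(4): only 5 candidates remain for S, so all are in.
Suppose 1 ∉ D: no assignment then satisfies all the clues, so 1 ∈ D.

D = {1, 2, 3, 5}; S = {1, 2, 3, 4, 5}; Y = {3, 5}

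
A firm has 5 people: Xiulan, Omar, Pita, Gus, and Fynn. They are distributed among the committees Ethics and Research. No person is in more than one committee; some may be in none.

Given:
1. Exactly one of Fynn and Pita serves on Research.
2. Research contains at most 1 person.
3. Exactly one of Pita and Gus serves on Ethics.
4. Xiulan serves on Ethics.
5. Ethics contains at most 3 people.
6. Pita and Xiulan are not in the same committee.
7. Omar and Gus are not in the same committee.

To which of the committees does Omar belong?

Omar: none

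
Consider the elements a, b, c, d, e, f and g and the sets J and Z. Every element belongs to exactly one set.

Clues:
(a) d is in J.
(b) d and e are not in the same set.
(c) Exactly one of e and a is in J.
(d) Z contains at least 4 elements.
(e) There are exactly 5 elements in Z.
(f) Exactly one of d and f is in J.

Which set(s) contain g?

g: Z

From (a): d ∈ J.
(b): e ∉ J.
(c) (exactly one): a ∈ J.
(e): only 5 candidates remain for Z, so all are in.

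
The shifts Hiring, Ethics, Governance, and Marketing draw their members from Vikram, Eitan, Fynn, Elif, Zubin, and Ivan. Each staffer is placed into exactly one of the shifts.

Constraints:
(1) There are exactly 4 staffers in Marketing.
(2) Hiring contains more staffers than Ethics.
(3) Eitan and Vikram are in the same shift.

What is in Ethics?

Ethics = {}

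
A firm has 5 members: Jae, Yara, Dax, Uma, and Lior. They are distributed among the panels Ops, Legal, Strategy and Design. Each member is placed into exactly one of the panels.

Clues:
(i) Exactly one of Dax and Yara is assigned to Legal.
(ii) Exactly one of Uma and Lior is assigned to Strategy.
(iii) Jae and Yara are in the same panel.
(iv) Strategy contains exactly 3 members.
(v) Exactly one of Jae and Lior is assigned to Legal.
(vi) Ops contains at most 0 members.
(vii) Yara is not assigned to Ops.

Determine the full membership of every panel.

From (vii): Yara ∉ Ops.
(iii): Jae matches Yara: Jae ∉ Ops.
(vi): Ops already has 0, so the rest are out.
Suppose Jae ∈ Legal: no assignment then satisfies all the clues, so Jae ∉ Legal.

Ops = {}; Legal = {Dax, Lior}; Strategy = {Jae, Uma, Yara}; Design = {}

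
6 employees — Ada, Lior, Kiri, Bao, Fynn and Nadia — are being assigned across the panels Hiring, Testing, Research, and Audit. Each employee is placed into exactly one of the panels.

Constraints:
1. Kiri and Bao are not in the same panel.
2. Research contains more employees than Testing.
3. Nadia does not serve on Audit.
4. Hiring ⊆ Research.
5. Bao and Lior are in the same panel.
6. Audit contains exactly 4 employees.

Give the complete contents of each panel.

Hiring = {}; Testing = {}; Research = {Kiri, Nadia}; Audit = {Ada, Bao, Fynn, Lior}

From (3): Nadia ∉ Audit.
Suppose Ada ∈ Hiring: no assignment then satisfies all the clues, so Ada ∉ Hiring.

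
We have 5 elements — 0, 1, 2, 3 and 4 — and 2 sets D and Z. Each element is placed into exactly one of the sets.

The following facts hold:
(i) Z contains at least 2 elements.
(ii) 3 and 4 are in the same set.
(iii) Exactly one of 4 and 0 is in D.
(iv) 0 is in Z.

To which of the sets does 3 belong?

From (iv): 0 ∈ Z.
(iii) (exactly one): 4 ∈ D.
(ii): 3 matches 4: 3 ∈ D.

3: D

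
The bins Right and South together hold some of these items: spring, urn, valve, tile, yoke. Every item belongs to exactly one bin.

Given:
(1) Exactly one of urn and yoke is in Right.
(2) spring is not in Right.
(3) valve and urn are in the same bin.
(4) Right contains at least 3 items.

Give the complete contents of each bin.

Right = {tile, urn, valve}; South = {spring, yoke}

From (2): spring ∉ Right.
Only one bin left: spring ∈ South.
Suppose urn ∉ Right: no assignment then satisfies all the clues, so urn ∈ Right.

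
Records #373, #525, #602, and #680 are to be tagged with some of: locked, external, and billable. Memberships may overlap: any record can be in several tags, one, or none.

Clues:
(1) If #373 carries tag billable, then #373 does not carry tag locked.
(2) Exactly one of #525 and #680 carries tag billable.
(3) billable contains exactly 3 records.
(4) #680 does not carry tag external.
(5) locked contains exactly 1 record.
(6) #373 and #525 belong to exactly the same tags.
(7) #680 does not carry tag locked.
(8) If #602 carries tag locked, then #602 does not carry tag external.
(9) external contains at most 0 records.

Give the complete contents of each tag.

locked = {#602}; external = {}; billable = {#373, #525, #602}

From (4): #680 ∉ external.
From (7): #680 ∉ locked.
(9): external already has 0, so the rest are out.
Suppose #373 ∈ locked: no assignment then satisfies all the clues, so #373 ∉ locked.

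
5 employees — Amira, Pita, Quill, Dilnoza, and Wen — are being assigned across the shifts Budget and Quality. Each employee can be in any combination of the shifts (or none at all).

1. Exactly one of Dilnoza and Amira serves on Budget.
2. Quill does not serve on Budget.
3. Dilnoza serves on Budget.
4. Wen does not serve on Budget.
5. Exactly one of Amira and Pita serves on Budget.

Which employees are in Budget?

Budget = {Dilnoza, Pita}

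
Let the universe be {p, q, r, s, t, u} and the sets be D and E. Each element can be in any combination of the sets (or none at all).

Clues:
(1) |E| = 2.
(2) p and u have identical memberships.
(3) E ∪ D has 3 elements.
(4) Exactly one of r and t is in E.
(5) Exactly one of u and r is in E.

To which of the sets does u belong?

u: none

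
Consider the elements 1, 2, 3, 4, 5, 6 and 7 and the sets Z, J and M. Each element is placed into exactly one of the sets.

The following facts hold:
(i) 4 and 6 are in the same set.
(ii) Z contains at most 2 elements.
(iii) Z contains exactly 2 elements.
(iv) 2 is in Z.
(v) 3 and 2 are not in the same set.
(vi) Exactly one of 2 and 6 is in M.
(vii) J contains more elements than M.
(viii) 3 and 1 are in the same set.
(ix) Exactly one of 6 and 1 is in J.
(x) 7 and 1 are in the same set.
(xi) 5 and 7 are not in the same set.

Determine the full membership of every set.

Z = {2, 5}; J = {1, 3, 7}; M = {4, 6}

From (iv): 2 ∈ Z.
(v): 3 ∉ Z.
(vi) (exactly one): 6 ∈ M.
(viii): 1 matches 3: 1 ∉ Z.
(ix) (exactly one): 1 ∈ J.
(x): 7 matches 1: 7 ∉ Z.
(x): 7 matches 1: 7 ∈ J.
(xi): 5 ∉ J.
(i): 4 matches 6: 4 ∉ Z.
(i): 4 matches 6: 4 ∉ J.
(i): 4 matches 6: 4 ∈ M.
(viii): 3 matches 1: 3 ∈ J.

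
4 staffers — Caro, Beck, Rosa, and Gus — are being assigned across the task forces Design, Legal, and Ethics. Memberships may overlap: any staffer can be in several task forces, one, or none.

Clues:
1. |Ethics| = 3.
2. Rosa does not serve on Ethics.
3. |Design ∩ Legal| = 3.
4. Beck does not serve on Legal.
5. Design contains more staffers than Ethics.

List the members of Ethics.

From (2): Rosa ∉ Ethics.
From (4): Beck ∉ Legal.
(1): only 3 candidates remain for Ethics, so all are in.

Ethics = {Beck, Caro, Gus}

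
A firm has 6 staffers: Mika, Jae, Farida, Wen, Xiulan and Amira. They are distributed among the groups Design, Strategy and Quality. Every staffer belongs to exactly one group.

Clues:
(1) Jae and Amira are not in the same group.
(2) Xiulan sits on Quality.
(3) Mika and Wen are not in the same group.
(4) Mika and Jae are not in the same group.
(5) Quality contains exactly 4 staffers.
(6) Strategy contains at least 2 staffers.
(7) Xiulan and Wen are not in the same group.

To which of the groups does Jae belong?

Jae: Strategy

From (2): Xiulan ∈ Quality.
(7): Wen ∉ Quality.
Suppose Jae ∈ Design: no assignment then satisfies all the clues, so Jae ∉ Design.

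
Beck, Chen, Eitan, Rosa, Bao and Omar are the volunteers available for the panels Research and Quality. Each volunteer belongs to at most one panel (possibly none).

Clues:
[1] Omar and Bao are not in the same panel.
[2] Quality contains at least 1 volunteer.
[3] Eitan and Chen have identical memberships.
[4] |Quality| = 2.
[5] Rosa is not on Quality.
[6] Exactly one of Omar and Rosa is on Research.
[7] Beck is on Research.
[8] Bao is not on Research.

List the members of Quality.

Quality = {Chen, Eitan}

From (5): Rosa ∉ Quality.
From (7): Beck ∈ Research.
From (8): Bao ∉ Research.
Suppose Chen ∉ Quality: no assignment then satisfies all the clues, so Chen ∈ Quality.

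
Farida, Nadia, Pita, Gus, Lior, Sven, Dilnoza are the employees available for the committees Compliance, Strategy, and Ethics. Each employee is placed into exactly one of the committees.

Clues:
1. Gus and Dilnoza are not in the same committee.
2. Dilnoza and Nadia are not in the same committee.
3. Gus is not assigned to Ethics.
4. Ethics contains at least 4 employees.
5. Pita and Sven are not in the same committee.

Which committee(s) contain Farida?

Farida: Ethics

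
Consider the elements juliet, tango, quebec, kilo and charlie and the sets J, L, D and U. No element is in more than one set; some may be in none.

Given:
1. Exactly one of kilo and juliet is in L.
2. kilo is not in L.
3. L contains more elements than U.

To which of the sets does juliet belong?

juliet: L

From (2): kilo ∉ L.
(1) (exactly one): juliet ∈ L.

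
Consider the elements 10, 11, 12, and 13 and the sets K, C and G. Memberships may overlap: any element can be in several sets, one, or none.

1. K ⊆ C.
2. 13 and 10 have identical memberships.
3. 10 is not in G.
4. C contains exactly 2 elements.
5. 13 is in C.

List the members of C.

C = {10, 13}

From (3): 10 ∉ G.
From (5): 13 ∈ C.
(2): 10 matches 13: 10 ∈ C.
(2): 13 matches 10: 13 ∉ G.
(4): C already has 2, so the rest are out.
(1) contrapositive: 11 ∉ K.
(1) contrapositive: 12 ∉ K.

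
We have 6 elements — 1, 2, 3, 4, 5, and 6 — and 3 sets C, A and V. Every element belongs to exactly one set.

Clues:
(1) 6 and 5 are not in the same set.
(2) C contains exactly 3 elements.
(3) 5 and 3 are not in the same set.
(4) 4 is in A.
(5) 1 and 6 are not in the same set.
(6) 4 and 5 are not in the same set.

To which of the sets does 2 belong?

From (4): 4 ∈ A.
(6): 5 ∉ A.
Suppose 2 ∉ C: no assignment then satisfies all the clues, so 2 ∈ C.

2: C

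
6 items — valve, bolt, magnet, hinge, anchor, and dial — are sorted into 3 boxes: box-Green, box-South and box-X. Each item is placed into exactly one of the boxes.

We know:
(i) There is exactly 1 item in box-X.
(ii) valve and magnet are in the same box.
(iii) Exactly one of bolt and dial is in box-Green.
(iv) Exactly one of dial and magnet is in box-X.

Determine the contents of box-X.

box-X = {dial}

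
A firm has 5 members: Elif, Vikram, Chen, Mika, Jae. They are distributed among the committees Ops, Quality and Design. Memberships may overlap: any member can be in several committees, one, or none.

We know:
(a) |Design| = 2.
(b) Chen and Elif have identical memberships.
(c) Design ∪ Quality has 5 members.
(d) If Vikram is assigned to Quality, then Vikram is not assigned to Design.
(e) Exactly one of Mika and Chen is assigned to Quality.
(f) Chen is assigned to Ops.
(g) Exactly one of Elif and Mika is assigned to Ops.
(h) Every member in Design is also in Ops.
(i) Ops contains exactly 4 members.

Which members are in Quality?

From (f): Chen ∈ Ops.
(b): Elif matches Chen: Elif ∈ Ops.
(g) (exactly one): Mika ∉ Ops.
(h) contrapositive: Mika ∉ Design.
(i): only 4 candidates remain for Ops, so all are in.
Suppose Elif ∈ Quality: no assignment then satisfies all the clues, so Elif ∉ Quality.

Quality = {Jae, Mika, Vikram}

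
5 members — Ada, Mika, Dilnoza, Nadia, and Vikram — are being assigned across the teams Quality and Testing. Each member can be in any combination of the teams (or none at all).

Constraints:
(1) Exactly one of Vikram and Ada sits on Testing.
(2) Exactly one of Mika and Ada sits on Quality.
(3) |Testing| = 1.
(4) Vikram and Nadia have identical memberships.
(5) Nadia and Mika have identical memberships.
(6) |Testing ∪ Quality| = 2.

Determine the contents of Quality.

Quality = {Ada, Dilnoza}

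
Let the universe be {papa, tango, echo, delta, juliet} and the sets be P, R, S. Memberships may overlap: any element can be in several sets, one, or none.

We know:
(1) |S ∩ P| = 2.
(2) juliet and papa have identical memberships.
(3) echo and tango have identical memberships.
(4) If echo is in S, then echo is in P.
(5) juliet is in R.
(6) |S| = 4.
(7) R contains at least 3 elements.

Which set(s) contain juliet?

juliet: R, S

From (5): juliet ∈ R.
(2): papa matches juliet: papa ∈ R.
Suppose juliet ∈ P: no assignment then satisfies all the clues, so juliet ∉ P.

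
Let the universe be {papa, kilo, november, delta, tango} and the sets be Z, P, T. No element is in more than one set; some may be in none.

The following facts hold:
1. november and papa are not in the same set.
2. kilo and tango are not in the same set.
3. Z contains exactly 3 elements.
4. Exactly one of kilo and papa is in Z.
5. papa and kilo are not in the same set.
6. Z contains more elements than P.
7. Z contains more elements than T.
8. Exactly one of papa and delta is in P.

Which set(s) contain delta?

delta: Z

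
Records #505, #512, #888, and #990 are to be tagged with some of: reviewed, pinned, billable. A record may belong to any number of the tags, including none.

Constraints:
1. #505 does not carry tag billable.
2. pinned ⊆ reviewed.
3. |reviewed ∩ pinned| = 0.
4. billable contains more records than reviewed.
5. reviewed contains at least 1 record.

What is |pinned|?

0

From (1): #505 ∉ billable.
Suppose #505 ∈ pinned: no assignment then satisfies all the clues, so #505 ∉ pinned.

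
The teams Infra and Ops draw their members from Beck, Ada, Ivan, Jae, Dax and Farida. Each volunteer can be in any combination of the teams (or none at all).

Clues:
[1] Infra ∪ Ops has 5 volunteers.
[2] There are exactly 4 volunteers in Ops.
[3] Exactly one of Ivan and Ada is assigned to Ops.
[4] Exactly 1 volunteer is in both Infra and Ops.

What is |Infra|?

2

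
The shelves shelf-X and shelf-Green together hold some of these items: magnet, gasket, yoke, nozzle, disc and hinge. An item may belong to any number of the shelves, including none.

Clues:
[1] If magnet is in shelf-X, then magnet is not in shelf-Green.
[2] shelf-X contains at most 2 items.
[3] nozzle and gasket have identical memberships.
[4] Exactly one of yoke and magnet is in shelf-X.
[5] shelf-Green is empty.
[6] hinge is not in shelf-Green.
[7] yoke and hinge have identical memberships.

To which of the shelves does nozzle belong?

From (6): hinge ∉ shelf-Green.
(5): shelf-Green already has 0, so the rest are out.
Suppose nozzle ∈ shelf-X: no assignment then satisfies all the clues, so nozzle ∉ shelf-X.

nozzle: none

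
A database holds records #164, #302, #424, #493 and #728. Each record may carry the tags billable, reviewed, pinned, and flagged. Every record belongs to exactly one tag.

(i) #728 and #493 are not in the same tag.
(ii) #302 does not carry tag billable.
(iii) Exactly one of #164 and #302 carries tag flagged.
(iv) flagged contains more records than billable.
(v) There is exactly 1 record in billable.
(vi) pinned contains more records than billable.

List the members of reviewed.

From (ii): #302 ∉ billable.
Suppose #164 ∈ reviewed: no assignment then satisfies all the clues, so #164 ∉ reviewed.

reviewed = {}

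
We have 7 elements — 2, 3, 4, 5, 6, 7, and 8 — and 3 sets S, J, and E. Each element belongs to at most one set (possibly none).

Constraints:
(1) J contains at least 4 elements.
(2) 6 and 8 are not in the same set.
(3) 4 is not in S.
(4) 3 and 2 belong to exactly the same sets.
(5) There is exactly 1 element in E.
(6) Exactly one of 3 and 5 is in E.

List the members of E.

E = {5}

From (3): 4 ∉ S.
Suppose 2 ∈ E: no assignment then satisfies all the clues, so 2 ∉ E.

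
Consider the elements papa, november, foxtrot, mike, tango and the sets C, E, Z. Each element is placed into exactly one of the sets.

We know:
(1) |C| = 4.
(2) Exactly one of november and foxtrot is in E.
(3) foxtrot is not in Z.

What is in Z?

Z = {}

From (3): foxtrot ∉ Z.
Suppose papa ∈ Z: no assignment then satisfies all the clues, so papa ∉ Z.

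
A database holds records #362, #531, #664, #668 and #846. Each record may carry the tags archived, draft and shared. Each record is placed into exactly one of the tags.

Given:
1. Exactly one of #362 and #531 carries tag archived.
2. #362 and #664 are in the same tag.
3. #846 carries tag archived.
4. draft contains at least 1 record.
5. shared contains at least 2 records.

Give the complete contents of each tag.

archived = {#531, #846}; draft = {#668}; shared = {#362, #664}

From (3): #846 ∈ archived.
Suppose #362 ∈ archived: no assignment then satisfies all the clues, so #362 ∉ archived.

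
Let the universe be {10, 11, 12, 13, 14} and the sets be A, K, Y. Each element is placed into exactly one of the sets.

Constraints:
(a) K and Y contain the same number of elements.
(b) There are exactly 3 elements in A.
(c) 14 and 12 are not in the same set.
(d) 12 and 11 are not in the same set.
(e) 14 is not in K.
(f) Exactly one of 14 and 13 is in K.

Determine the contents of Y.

Y = {12}

From (e): 14 ∉ K.
(f) (exactly one): 13 ∈ K.
Suppose 10 ∈ Y: no assignment then satisfies all the clues, so 10 ∉ Y.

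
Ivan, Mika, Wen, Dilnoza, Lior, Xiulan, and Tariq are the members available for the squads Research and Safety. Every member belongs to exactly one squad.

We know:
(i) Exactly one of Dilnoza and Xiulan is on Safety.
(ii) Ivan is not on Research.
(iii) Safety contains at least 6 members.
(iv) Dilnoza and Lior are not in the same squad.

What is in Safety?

Safety = {Ivan, Lior, Mika, Tariq, Wen, Xiulan}

From (ii): Ivan ∉ Research.
Only one squad left: Ivan ∈ Safety.
Suppose Mika ∉ Safety: no assignment then satisfies all the clues, so Mika ∈ Safety.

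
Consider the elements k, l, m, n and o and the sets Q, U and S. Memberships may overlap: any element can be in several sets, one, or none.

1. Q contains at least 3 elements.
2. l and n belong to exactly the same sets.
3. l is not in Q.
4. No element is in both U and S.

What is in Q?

Q = {k, m, o}

From (3): l ∉ Q.
(2): n matches l: n ∉ Q.
(1): only 3 candidates remain for Q, so all are in.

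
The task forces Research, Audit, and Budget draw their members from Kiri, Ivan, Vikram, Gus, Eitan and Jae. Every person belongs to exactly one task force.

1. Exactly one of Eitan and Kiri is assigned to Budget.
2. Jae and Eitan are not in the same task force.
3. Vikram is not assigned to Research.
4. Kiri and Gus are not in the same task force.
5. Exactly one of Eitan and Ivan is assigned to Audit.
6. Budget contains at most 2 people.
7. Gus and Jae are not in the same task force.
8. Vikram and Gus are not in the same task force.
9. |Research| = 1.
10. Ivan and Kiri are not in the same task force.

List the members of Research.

Research = {Kiri}

From (3): Vikram ∉ Research.
Suppose Kiri ∉ Research: no assignment then satisfies all the clues, so Kiri ∈ Research.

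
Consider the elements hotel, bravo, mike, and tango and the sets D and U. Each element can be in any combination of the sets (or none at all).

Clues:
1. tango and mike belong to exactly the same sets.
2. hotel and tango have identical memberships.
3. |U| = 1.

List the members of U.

U = {bravo}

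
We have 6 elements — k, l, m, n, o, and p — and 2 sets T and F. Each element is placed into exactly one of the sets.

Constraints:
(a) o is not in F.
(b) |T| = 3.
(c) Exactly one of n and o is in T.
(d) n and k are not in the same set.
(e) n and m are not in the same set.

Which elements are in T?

From (a): o ∉ F.
Only one set left: o ∈ T.
(c) (exactly one): n ∉ T.
Only one set left: n ∈ F.
(d): k ∉ F.
(e): m ∉ F.
Only one set left: k ∈ T.
Only one set left: m ∈ T.
(b): T already has 3, so the rest are out.
Only one set left: l ∈ F.
Only one set left: p ∈ F.

T = {k, m, o}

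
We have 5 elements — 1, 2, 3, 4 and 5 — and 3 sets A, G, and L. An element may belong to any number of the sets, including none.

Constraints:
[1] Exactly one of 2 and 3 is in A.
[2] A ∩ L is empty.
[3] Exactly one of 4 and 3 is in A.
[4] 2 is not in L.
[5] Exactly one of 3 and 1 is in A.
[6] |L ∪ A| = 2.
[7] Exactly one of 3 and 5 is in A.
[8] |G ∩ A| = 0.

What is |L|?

1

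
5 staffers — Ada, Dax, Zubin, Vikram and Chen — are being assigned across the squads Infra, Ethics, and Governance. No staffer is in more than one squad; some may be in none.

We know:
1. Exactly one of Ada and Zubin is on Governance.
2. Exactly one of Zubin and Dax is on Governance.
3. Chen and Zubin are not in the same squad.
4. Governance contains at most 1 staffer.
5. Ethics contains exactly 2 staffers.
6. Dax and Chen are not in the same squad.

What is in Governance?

Governance = {Zubin}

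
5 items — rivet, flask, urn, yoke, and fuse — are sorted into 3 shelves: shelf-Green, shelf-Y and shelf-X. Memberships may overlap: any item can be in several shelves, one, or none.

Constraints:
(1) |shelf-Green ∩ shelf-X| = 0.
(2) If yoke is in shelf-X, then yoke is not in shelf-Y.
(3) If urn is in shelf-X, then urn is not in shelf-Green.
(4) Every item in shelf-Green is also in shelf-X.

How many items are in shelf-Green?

0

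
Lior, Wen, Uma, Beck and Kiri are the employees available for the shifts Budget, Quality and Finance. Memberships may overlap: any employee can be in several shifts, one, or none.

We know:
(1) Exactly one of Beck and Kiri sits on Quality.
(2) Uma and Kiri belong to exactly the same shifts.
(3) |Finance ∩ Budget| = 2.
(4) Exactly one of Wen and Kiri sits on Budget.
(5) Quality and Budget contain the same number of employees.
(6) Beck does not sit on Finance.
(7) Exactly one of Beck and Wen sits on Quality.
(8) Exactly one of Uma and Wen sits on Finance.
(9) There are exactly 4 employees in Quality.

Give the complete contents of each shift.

Budget = {Beck, Kiri, Lior, Uma}; Quality = {Kiri, Lior, Uma, Wen}; Finance = {Kiri, Uma}

From (6): Beck ∉ Finance.
Suppose Lior ∉ Budget: no assignment then satisfies all the clues, so Lior ∈ Budget.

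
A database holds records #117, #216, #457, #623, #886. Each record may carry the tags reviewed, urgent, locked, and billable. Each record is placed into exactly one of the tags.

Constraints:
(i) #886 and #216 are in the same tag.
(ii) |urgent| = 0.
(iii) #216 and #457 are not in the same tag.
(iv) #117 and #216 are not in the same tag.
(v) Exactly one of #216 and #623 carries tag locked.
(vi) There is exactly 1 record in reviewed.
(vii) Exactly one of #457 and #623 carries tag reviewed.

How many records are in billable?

2

(ii): urgent already has 0, so the rest are out.
Suppose #117 ∈ reviewed: no assignment then satisfies all the clues, so #117 ∉ reviewed.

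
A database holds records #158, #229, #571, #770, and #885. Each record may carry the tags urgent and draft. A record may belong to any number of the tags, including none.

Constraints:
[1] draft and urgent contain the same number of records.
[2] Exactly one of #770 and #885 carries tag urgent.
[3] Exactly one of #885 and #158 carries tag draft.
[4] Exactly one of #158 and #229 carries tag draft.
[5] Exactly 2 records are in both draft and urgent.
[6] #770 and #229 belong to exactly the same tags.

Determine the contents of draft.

draft = {#229, #770, #885}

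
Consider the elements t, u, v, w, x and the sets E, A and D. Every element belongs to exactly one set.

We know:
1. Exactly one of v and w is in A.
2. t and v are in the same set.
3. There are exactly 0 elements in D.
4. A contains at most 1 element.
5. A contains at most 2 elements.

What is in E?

(3): D already has 0, so the rest are out.
Suppose t ∉ E: no assignment then satisfies all the clues, so t ∈ E.

E = {t, u, v, x}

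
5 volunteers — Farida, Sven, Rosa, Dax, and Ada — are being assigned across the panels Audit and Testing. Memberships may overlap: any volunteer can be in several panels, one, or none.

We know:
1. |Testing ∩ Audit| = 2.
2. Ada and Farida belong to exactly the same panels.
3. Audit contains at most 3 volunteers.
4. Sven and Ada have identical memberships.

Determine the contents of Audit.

Audit = {Dax, Rosa}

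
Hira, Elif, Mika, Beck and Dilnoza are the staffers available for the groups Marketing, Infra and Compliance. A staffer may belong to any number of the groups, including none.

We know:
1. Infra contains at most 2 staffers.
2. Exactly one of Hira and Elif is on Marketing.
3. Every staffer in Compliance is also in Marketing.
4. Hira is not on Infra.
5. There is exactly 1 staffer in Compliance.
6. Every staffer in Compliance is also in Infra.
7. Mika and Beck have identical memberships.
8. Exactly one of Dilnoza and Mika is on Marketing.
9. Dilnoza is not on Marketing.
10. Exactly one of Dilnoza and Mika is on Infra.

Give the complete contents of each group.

Marketing = {Beck, Elif, Mika}; Infra = {Dilnoza, Elif}; Compliance = {Elif}

From (4): Hira ∉ Infra.
From (9): Dilnoza ∉ Marketing.
(3) contrapositive: Dilnoza ∉ Compliance.
(6) contrapositive: Hira ∉ Compliance.
(8) (exactly one): Mika ∈ Marketing.
(7): Beck matches Mika: Beck ∈ Marketing.
Suppose Hira ∈ Marketing: no assignment then satisfies all the clues, so Hira ∉ Marketing.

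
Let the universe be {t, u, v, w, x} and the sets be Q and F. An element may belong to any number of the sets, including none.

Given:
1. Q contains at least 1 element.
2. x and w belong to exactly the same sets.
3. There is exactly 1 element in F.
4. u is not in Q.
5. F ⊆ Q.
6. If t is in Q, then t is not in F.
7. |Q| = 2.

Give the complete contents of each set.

From (4): u ∉ Q.
(5) contrapositive: u ∉ F.
Suppose t ∉ Q: no assignment then satisfies all the clues, so t ∈ Q.

Q = {t, v}; F = {v}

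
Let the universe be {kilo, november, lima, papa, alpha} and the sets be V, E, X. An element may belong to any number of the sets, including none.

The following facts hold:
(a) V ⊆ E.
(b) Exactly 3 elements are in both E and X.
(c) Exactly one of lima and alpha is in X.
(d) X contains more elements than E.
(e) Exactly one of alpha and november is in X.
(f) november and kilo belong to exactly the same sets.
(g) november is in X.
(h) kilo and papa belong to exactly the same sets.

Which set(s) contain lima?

lima: X

From (g): november ∈ X.
(e) (exactly one): alpha ∉ X.
(f): kilo matches november: kilo ∈ X.
(h): papa matches kilo: papa ∈ X.
(c) (exactly one): lima ∈ X.
Suppose lima ∈ V: no assignment then satisfies all the clues, so lima ∉ V.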